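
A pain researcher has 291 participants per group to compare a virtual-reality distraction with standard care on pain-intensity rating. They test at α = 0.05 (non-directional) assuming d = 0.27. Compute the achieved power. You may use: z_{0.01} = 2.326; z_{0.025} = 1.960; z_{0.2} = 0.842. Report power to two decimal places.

power ≈ 0.90

For two equal groups, power = Φ(d·√(n/2) − z_{α/2}).
d·√(n/2) = 0.27 × √(291/2) = 0.27 × 12.062 = 3.257.
z_β = 3.257 − 1.960 = 1.297.
Power = Φ(1.297) = 0.903.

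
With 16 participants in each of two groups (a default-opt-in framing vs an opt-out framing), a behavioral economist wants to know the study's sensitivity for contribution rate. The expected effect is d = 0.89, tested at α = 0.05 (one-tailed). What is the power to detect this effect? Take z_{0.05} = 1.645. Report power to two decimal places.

For two equal groups, power = Φ(d·√(n/2) − z_{α}).
d·√(n/2) = 0.89 × √(16/2) = 0.89 × 2.828 = 2.517.
z_β = 2.517 − 1.645 = 0.872.
Power = Φ(0.872) = 0.808.

power ≈ 0.81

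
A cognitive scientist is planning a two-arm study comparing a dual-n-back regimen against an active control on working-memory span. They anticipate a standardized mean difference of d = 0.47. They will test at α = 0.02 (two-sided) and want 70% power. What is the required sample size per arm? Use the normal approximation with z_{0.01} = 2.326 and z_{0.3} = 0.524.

For two independent groups with equal n: n = 2·((z_{α/2} + z_β) / d)².
z_{α/2} + z_β = 2.326 + 0.524 = 2.850.
n = 2 × (2.850 / 0.47)² = 2 × 6.064² = 2 × 36.77 = 73.5.
Round up to the next whole participant.

n = 74 per group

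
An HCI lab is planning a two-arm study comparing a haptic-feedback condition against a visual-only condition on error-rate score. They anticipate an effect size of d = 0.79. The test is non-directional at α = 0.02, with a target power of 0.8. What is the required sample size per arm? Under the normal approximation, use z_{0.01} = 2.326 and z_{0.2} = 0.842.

For two independent groups with equal n: n = 2·((z_{α/2} + z_β) / d)².
z_{α/2} + z_β = 2.326 + 0.842 = 3.168.
n = 2 × (3.168 / 0.79)² = 2 × 4.010² = 2 × 16.08 = 32.2.
Round up to the next whole participant.

n = 33 per group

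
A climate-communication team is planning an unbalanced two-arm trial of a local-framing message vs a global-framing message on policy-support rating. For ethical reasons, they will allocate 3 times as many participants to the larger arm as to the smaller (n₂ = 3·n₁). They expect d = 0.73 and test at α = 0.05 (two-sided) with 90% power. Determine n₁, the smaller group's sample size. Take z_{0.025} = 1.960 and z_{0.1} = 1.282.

With allocation ratio k = n₂/n₁ = 3, Var(x̄₁−x̄₂) = σ²(1/n₁ + 1/(k·n₁)) = σ²·(k+1)/(k·n₁).
So n₁ = (1 + 1/k)·((z_{α/2} + z_β)/d)² = 1.333 × (3.242/0.73)².
n₁ = 1.333 × 19.72 = 26.3.
Round up: n₁ = 27, giving n₂ = 3 × 27 = 81.

n₁ = 27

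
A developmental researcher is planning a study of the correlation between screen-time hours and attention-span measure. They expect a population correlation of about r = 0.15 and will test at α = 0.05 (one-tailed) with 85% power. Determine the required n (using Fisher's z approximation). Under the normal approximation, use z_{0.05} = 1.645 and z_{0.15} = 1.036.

n = 318

Fisher's z: C = ½·ln((1+r)/(1−r)) = ½·ln(1.3529) = 0.1511.
n = ((z_{α} + z_β)/C)² + 3.
(1.645 + 1.036) / 0.1511 = 2.681 / 0.1511 = 17.743.
n = 17.743² + 3 = 314.82 + 3 = 317.8.
Round up.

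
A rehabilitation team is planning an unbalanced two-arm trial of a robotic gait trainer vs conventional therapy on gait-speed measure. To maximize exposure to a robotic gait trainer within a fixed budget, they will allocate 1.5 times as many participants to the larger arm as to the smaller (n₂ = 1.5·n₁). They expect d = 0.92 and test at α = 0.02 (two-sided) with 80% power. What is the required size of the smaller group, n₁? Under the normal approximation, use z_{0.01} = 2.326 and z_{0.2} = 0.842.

With allocation ratio k = n₂/n₁ = 1.5, Var(x̄₁−x̄₂) = σ²(1/n₁ + 1/(k·n₁)) = σ²·(k+1)/(k·n₁).
So n₁ = (1 + 1/k)·((z_{α/2} + z_β)/d)² = 1.667 × (3.168/0.92)².
n₁ = 1.667 × 11.86 = 19.8.
Round up: n₁ = 20, giving n₂ = 1.5 × 20 = 30.

n₁ = 20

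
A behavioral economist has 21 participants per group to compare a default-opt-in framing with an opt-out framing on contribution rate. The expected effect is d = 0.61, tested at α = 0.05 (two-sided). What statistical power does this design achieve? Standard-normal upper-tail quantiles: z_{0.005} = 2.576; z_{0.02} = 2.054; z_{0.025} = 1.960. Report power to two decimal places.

For two equal groups, power = Φ(d·√(n/2) − z_{α/2}).
d·√(n/2) = 0.61 × √(21/2) = 0.61 × 3.240 = 1.977.
z_β = 1.977 − 1.960 = 0.017.
Power = Φ(0.017) = 0.507.

power ≈ 0.51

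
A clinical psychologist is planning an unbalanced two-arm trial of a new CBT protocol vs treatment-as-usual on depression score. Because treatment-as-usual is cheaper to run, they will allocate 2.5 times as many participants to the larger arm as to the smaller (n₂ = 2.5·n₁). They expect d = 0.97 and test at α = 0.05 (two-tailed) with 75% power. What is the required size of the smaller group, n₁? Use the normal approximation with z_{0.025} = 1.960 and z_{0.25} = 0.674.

With allocation ratio k = n₂/n₁ = 2.5, Var(x̄₁−x̄₂) = σ²(1/n₁ + 1/(k·n₁)) = σ²·(k+1)/(k·n₁).
So n₁ = (1 + 1/k)·((z_{α/2} + z_β)/d)² = 1.400 × (2.634/0.97)².
n₁ = 1.400 × 7.37 = 10.3.
Round up: n₁ = 11, giving n₂ = ⌈2.5 × 11⌉ = ⌈27.5⌉ = 28.

n₁ = 11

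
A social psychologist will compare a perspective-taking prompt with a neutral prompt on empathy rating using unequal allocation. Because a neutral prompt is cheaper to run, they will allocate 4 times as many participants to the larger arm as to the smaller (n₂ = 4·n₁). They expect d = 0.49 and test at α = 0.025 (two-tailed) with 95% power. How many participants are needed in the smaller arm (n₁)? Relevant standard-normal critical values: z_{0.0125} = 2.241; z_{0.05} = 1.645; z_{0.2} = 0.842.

With allocation ratio k = n₂/n₁ = 4, Var(x̄₁−x̄₂) = σ²(1/n₁ + 1/(k·n₁)) = σ²·(k+1)/(k·n₁).
So n₁ = (1 + 1/k)·((z_{α/2} + z_β)/d)² = 1.250 × (3.886/0.49)².
n₁ = 1.250 × 62.89 = 78.6.
Round up: n₁ = 79, giving n₂ = 4 × 79 = 316.

n₁ = 79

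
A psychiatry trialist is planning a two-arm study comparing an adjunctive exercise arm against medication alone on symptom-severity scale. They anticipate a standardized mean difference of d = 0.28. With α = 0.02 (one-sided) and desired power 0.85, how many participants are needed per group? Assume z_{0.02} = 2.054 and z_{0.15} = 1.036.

n = 244 per group

For two independent groups with equal n: n = 2·((z_{α} + z_β) / d)².
z_{α} + z_β = 2.054 + 1.036 = 3.090.
n = 2 × (3.090 / 0.28)² = 2 × 11.036² = 2 × 121.79 = 243.6.
Round up to the next whole participant.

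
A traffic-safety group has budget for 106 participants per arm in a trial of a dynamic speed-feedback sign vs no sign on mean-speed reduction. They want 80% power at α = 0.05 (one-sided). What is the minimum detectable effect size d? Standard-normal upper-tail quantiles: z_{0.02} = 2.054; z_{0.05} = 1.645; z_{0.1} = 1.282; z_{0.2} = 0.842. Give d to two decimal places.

For two independent groups of n = 106 each: d_min = (z_{α} + z_β)·√(2/n).
z-sum = 1.645 + 0.842 = 2.487.
d_min = 2.487 × √(2/106) = 2.487 × 0.1374 = 0.342.

d_min ≈ 0.34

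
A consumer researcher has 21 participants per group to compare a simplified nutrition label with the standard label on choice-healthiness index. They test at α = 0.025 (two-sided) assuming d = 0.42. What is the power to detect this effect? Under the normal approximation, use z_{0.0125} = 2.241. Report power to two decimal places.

For two equal groups, power = Φ(d·√(n/2) − z_{α/2}).
d·√(n/2) = 0.42 × √(21/2) = 0.42 × 3.240 = 1.361.
z_β = 1.361 − 2.241 = -0.880.
Power = Φ(-0.880) = 0.189.

power ≈ 0.19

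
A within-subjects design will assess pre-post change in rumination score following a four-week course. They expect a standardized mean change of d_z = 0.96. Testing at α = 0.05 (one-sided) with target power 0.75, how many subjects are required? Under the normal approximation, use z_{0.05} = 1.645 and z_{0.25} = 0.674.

For a paired (one-sample on differences) test: n = ((z_{α} + z_β) / d)².
z_{α} + z_β = 1.645 + 0.674 = 2.319.
n = (2.319 / 0.96)² = 2.416² = 5.84.
Round up.

n = 6 pairs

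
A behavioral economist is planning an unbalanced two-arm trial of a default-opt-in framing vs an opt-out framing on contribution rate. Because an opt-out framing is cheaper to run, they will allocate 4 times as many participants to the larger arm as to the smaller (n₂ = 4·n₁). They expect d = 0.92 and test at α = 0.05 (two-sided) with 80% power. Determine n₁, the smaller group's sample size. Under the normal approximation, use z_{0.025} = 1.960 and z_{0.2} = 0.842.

With allocation ratio k = n₂/n₁ = 4, Var(x̄₁−x̄₂) = σ²(1/n₁ + 1/(k·n₁)) = σ²·(k+1)/(k·n₁).
So n₁ = (1 + 1/k)·((z_{α/2} + z_β)/d)² = 1.250 × (2.802/0.92)².
n₁ = 1.250 × 9.28 = 11.6.
Round up: n₁ = 12, giving n₂ = 4 × 12 = 48.

n₁ = 12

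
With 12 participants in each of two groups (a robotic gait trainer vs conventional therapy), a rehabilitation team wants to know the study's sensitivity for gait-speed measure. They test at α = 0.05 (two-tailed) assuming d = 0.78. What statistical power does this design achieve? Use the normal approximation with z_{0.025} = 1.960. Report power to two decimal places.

For two equal groups, power = Φ(d·√(n/2) − z_{α/2}).
d·√(n/2) = 0.78 × √(12/2) = 0.78 × 2.449 = 1.911.
z_β = 1.911 − 1.960 = -0.049.
Power = Φ(-0.049) = 0.480.

power ≈ 0.48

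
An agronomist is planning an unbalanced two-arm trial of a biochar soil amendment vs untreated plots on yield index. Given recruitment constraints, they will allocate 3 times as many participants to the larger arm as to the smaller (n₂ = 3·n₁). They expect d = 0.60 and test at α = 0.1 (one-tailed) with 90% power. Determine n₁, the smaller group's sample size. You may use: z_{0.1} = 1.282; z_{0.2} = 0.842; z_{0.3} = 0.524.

With allocation ratio k = n₂/n₁ = 3, Var(x̄₁−x̄₂) = σ²(1/n₁ + 1/(k·n₁)) = σ²·(k+1)/(k·n₁).
So n₁ = (1 + 1/k)·((z_{α} + z_β)/d)² = 1.333 × (2.564/0.60)².
n₁ = 1.333 × 18.26 = 24.3.
Round up: n₁ = 25, giving n₂ = 3 × 25 = 75.

n₁ = 25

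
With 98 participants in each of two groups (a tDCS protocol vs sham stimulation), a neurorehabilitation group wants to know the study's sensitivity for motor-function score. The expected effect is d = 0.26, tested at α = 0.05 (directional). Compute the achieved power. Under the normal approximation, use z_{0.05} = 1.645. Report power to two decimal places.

For two equal groups, power = Φ(d·√(n/2) − z_{α}).
d·√(n/2) = 0.26 × √(98/2) = 0.26 × 7.000 = 1.820.
z_β = 1.820 − 1.645 = 0.175.
Power = Φ(0.175) = 0.569.

power ≈ 0.57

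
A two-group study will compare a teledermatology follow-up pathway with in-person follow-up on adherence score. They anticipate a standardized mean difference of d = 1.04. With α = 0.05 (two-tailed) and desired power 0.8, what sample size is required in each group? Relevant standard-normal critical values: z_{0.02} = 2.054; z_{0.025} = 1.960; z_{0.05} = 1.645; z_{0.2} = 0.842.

n = 15 per group

For two independent groups with equal n: n = 2·((z_{α/2} + z_β) / d)².
z_{α/2} + z_β = 1.960 + 0.842 = 2.802.
n = 2 × (2.802 / 1.04)² = 2 × 2.694² = 2 × 7.26 = 14.5.
Round up to the next whole participant.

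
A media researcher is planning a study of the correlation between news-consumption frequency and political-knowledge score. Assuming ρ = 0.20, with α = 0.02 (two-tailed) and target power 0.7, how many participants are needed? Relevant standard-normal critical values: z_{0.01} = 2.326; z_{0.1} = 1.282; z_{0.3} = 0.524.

Fisher's z: C = ½·ln((1+r)/(1−r)) = ½·ln(1.5000) = 0.2027.
n = ((z_{α/2} + z_β)/C)² + 3.
(2.326 + 0.524) / 0.2027 = 2.850 / 0.2027 = 14.060.
n = 14.060² + 3 = 197.69 + 3 = 200.7.
Round up.

n = 201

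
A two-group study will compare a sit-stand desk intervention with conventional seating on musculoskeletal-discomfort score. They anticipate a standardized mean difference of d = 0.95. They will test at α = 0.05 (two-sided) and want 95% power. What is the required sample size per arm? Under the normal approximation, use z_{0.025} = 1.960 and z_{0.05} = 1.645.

n = 29 per group

For two independent groups with equal n: n = 2·((z_{α/2} + z_β) / d)².
z_{α/2} + z_β = 1.960 + 1.645 = 3.605.
n = 2 × (3.605 / 0.95)² = 2 × 3.795² = 2 × 14.40 = 28.8.
Round up to the next whole participant.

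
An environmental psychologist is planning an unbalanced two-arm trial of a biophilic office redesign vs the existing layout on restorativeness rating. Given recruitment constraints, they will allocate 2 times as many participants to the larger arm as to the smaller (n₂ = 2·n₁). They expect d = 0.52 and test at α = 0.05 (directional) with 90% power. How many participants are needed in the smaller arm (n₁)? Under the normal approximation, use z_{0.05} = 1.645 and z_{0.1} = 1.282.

n₁ = 48

With allocation ratio k = n₂/n₁ = 2, Var(x̄₁−x̄₂) = σ²(1/n₁ + 1/(k·n₁)) = σ²·(k+1)/(k·n₁).
So n₁ = (1 + 1/k)·((z_{α} + z_β)/d)² = 1.500 × (2.927/0.52)².
n₁ = 1.500 × 31.68 = 47.5.
Round up: n₁ = 48, giving n₂ = 2 × 48 = 96.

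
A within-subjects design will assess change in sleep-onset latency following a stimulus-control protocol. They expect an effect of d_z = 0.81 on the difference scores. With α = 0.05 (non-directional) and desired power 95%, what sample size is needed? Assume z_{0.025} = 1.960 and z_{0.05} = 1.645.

For a paired (one-sample on differences) test: n = ((z_{α/2} + z_β) / d)².
z_{α/2} + z_β = 1.960 + 1.645 = 3.605.
n = (3.605 / 0.81)² = 4.451² = 19.81.
Round up.

n = 20 pairs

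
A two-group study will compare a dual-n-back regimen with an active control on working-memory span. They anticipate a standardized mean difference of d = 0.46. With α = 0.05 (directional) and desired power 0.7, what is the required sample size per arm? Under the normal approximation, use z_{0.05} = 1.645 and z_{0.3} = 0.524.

For two independent groups with equal n: n = 2·((z_{α} + z_β) / d)².
z_{α} + z_β = 1.645 + 0.524 = 2.169.
n = 2 × (2.169 / 0.46)² = 2 × 4.715² = 2 × 22.23 = 44.5.
Round up to the next whole participant.

n = 45 per group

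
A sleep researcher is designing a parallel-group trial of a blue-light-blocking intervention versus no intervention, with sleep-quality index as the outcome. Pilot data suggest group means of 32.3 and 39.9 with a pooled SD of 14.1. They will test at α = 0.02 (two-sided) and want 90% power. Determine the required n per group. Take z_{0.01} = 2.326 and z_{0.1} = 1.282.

n = 90 per group

Cohen's d = |M₁ − M₂| / SD_pooled = |32.3 − 39.9| / 14.1 = 7.6 / 14.1 = 0.539.
For two independent groups with equal n: n = 2·((z_{α/2} + z_β) / d)².
z_{α/2} + z_β = 2.326 + 1.282 = 3.608.
n = 2 × (3.608 / 0.539)² = 2 × 6.694² = 2 × 44.81 = 89.6.
Round up to the next whole participant.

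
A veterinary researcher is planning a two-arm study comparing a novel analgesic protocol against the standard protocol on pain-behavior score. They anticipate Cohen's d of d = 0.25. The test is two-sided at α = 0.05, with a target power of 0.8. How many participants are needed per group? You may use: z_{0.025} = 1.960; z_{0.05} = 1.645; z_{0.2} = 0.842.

For two independent groups with equal n: n = 2·((z_{α/2} + z_β) / d)².
z_{α/2} + z_β = 1.960 + 0.842 = 2.802.
n = 2 × (2.802 / 0.25)² = 2 × 11.208² = 2 × 125.62 = 251.2.
Round up to the next whole participant.

n = 252 per group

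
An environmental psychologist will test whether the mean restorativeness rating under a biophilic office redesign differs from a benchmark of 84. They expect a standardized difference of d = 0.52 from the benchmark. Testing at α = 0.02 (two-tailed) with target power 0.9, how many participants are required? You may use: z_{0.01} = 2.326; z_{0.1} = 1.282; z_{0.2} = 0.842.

n = 49

For a one-sample test: n = ((z_{α/2} + z_β) / d)².
z_{α/2} + z_β = 2.326 + 1.282 = 3.608.
n = (3.608 / 0.52)² = 6.938² = 48.14.
Round up.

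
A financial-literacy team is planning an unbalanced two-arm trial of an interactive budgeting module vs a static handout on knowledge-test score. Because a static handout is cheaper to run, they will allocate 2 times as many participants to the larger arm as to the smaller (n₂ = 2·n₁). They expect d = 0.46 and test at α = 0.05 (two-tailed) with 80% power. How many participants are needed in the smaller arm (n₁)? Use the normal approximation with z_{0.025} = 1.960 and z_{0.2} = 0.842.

n₁ = 56

With allocation ratio k = n₂/n₁ = 2, Var(x̄₁−x̄₂) = σ²(1/n₁ + 1/(k·n₁)) = σ²·(k+1)/(k·n₁).
So n₁ = (1 + 1/k)·((z_{α/2} + z_β)/d)² = 1.500 × (2.802/0.46)².
n₁ = 1.500 × 37.10 = 55.7.
Round up: n₁ = 56, giving n₂ = 2 × 56 = 112.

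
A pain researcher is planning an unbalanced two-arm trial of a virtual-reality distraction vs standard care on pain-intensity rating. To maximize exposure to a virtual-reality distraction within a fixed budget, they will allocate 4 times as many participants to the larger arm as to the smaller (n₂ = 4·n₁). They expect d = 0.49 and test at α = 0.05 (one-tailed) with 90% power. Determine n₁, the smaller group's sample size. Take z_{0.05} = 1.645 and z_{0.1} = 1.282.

With allocation ratio k = n₂/n₁ = 4, Var(x̄₁−x̄₂) = σ²(1/n₁ + 1/(k·n₁)) = σ²·(k+1)/(k·n₁).
So n₁ = (1 + 1/k)·((z_{α} + z_β)/d)² = 1.250 × (2.927/0.49)².
n₁ = 1.250 × 35.68 = 44.6.
Round up: n₁ = 45, giving n₂ = 4 × 45 = 180.

n₁ = 45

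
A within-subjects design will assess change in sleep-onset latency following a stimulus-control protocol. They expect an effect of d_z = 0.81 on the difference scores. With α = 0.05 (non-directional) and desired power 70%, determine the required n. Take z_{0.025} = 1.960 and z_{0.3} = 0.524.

n = 10 pairs

For a paired (one-sample on differences) test: n = ((z_{α/2} + z_β) / d)².
z_{α/2} + z_β = 1.960 + 0.524 = 2.484.
n = (2.484 / 0.81)² = 3.067² = 9.40.
Round up.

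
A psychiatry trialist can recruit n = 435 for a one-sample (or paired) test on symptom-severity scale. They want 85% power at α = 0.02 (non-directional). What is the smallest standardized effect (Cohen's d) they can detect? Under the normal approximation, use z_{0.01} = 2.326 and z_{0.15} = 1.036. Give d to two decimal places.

d_min ≈ 0.16

For a single sample (or paired design) of n = 435: d_min = (z_{α/2} + z_β)/√n.
z-sum = 2.326 + 1.036 = 3.362.
d_min = 3.362 / √435 = 3.362 / 20.857 = 0.161.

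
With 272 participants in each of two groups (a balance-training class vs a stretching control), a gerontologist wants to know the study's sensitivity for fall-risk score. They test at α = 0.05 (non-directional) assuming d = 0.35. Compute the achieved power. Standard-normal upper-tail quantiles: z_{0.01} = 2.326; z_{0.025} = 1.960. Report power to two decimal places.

For two equal groups, power = Φ(d·√(n/2) − z_{α/2}).
d·√(n/2) = 0.35 × √(272/2) = 0.35 × 11.662 = 4.082.
z_β = 4.082 − 1.960 = 2.122.
Power = Φ(2.122) = 0.983.

power ≈ 0.98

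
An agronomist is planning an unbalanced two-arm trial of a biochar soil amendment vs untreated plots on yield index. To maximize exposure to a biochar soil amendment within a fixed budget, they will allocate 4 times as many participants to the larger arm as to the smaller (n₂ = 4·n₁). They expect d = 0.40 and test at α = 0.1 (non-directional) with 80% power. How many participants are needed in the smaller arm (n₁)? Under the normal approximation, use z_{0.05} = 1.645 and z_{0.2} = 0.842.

With allocation ratio k = n₂/n₁ = 4, Var(x̄₁−x̄₂) = σ²(1/n₁ + 1/(k·n₁)) = σ²·(k+1)/(k·n₁).
So n₁ = (1 + 1/k)·((z_{α/2} + z_β)/d)² = 1.250 × (2.487/0.40)².
n₁ = 1.250 × 38.66 = 48.3.
Round up: n₁ = 49, giving n₂ = 4 × 49 = 196.

n₁ = 49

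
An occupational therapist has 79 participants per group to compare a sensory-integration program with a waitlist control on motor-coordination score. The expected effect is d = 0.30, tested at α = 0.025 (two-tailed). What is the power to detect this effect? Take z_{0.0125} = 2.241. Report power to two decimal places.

For two equal groups, power = Φ(d·√(n/2) − z_{α/2}).
d·√(n/2) = 0.30 × √(79/2) = 0.30 × 6.285 = 1.885.
z_β = 1.885 − 2.241 = -0.356.
Power = Φ(-0.356) = 0.361.

power ≈ 0.36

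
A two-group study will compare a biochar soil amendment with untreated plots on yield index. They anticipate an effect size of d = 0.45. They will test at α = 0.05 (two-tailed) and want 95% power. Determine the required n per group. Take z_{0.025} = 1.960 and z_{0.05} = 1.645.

n = 129 per group

For two independent groups with equal n: n = 2·((z_{α/2} + z_β) / d)².
z_{α/2} + z_β = 1.960 + 1.645 = 3.605.
n = 2 × (3.605 / 0.45)² = 2 × 8.011² = 2 × 64.18 = 128.4.
Round up to the next whole participant.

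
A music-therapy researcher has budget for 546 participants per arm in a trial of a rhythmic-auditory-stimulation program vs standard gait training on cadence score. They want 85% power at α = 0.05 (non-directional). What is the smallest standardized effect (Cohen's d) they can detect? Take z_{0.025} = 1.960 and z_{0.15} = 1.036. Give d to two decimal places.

d_min ≈ 0.18

For two independent groups of n = 546 each: d_min = (z_{α/2} + z_β)·√(2/n).
z-sum = 1.960 + 1.036 = 2.996.
d_min = 2.996 × √(2/546) = 2.996 × 0.0605 = 0.181.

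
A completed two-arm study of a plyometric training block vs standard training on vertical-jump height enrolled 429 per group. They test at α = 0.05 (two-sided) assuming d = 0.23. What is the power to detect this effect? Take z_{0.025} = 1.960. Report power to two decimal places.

power ≈ 0.92

For two equal groups, power = Φ(d·√(n/2) − z_{α/2}).
d·√(n/2) = 0.23 × √(429/2) = 0.23 × 14.646 = 3.369.
z_β = 3.369 − 1.960 = 1.409.
Power = Φ(1.409) = 0.921.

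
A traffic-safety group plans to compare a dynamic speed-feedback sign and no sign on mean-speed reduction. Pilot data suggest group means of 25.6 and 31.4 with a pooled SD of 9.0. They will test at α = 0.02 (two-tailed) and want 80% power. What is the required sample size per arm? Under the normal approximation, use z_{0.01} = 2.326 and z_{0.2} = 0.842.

n = 49 per group

Cohen's d = |M₁ − M₂| / SD_pooled = |25.6 − 31.4| / 9.0 = 5.8 / 9.0 = 0.644.
For two independent groups with equal n: n = 2·((z_{α/2} + z_β) / d)².
z_{α/2} + z_β = 2.326 + 0.842 = 3.168.
n = 2 × (3.168 / 0.644)² = 2 × 4.919² = 2 × 24.20 = 48.4.
Round up to the next whole participant.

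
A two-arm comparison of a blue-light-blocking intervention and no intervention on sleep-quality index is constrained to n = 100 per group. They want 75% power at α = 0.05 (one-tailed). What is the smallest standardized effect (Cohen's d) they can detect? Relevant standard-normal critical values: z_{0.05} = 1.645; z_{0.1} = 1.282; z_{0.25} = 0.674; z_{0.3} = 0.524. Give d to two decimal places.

d_min ≈ 0.33

For two independent groups of n = 100 each: d_min = (z_{α} + z_β)·√(2/n).
z-sum = 1.645 + 0.674 = 2.319.
d_min = 2.319 × √(2/100) = 2.319 × 0.1414 = 0.328.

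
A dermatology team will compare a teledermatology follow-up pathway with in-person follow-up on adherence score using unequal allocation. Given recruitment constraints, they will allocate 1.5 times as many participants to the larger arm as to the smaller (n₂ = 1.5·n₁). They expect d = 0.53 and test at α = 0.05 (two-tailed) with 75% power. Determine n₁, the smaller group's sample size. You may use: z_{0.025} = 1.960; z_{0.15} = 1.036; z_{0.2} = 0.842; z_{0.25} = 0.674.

n₁ = 42

With allocation ratio k = n₂/n₁ = 1.5, Var(x̄₁−x̄₂) = σ²(1/n₁ + 1/(k·n₁)) = σ²·(k+1)/(k·n₁).
So n₁ = (1 + 1/k)·((z_{α/2} + z_β)/d)² = 1.667 × (2.634/0.53)².
n₁ = 1.667 × 24.70 = 41.2.
Round up: n₁ = 42, giving n₂ = 1.5 × 42 = 63.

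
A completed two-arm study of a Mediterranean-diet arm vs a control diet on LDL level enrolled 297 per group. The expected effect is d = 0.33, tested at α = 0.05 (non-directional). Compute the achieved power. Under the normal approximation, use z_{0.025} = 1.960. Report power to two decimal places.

For two equal groups, power = Φ(d·√(n/2) − z_{α/2}).
d·√(n/2) = 0.33 × √(297/2) = 0.33 × 12.186 = 4.021.
z_β = 4.021 − 1.960 = 2.061.
Power = Φ(2.061) = 0.980.

power ≈ 0.98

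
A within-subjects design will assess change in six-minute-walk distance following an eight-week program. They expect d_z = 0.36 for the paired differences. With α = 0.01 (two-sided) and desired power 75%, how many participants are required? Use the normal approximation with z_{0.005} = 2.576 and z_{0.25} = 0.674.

For a paired (one-sample on differences) test: n = ((z_{α/2} + z_β) / d)².
z_{α/2} + z_β = 2.576 + 0.674 = 3.250.
n = (3.250 / 0.36)² = 9.028² = 81.50.
Round up.

n = 82 pairs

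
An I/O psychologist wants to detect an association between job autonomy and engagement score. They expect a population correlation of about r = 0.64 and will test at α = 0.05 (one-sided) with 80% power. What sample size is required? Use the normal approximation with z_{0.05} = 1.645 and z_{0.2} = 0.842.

Fisher's z: C = ½·ln((1+r)/(1−r)) = ½·ln(4.5556) = 0.7582.
n = ((z_{α} + z_β)/C)² + 3.
(1.645 + 0.842) / 0.7582 = 2.487 / 0.7582 = 3.280.
n = 3.280² + 3 = 10.76 + 3 = 13.8.
Round up.

n = 14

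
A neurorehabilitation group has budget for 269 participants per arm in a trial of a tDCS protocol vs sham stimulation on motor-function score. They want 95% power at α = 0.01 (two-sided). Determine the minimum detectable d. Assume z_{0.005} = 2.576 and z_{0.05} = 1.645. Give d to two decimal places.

d_min ≈ 0.36

For two independent groups of n = 269 each: d_min = (z_{α/2} + z_β)·√(2/n).
z-sum = 2.576 + 1.645 = 4.221.
d_min = 4.221 × √(2/269) = 4.221 × 0.0862 = 0.364.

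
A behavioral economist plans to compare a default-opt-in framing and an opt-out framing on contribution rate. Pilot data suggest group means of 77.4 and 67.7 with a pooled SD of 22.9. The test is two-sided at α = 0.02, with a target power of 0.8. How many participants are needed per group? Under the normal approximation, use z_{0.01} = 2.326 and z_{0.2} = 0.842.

n = 112 per group

Cohen's d = |M₁ − M₂| / SD_pooled = |77.4 − 67.7| / 22.9 = 9.7 / 22.9 = 0.424.
For two independent groups with equal n: n = 2·((z_{α/2} + z_β) / d)².
z_{α/2} + z_β = 2.326 + 0.842 = 3.168.
n = 2 × (3.168 / 0.424)² = 2 × 7.472² = 2 × 55.83 = 111.7.
Round up to the next whole participant.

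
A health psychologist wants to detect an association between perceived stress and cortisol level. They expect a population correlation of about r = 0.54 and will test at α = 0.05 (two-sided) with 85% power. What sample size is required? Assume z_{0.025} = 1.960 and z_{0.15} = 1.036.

Fisher's z: C = ½·ln((1+r)/(1−r)) = ½·ln(3.3478) = 0.6042.
n = ((z_{α/2} + z_β)/C)² + 3.
(1.960 + 1.036) / 0.6042 = 2.996 / 0.6042 = 4.959.
n = 4.959² + 3 = 24.59 + 3 = 27.6.
Round up.

n = 28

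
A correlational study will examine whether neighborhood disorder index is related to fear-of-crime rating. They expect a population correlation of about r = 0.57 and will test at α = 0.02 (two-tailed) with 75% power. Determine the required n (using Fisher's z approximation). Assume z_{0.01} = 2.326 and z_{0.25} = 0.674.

n = 25

Fisher's z: C = ½·ln((1+r)/(1−r)) = ½·ln(3.6512) = 0.6475.
n = ((z_{α/2} + z_β)/C)² + 3.
(2.326 + 0.674) / 0.6475 = 3.000 / 0.6475 = 4.633.
n = 4.633² + 3 = 21.47 + 3 = 24.5.
Round up.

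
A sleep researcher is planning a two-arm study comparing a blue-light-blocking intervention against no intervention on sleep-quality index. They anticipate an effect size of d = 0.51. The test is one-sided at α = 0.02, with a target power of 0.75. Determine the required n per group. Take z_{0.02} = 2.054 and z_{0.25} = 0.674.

n = 58 per group

For two independent groups with equal n: n = 2·((z_{α} + z_β) / d)².
z_{α} + z_β = 2.054 + 0.674 = 2.728.
n = 2 × (2.728 / 0.51)² = 2 × 5.349² = 2 × 28.61 = 57.2.
Round up to the next whole participant.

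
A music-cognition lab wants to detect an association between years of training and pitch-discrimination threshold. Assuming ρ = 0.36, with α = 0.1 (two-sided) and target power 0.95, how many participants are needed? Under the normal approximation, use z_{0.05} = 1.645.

n = 80

Fisher's z: C = ½·ln((1+r)/(1−r)) = ½·ln(2.1250) = 0.3769.
n = ((z_{α/2} + z_β)/C)² + 3.
(1.645 + 1.645) / 0.3769 = 3.290 / 0.3769 = 8.729.
n = 8.729² + 3 = 76.20 + 3 = 79.2.
Round up.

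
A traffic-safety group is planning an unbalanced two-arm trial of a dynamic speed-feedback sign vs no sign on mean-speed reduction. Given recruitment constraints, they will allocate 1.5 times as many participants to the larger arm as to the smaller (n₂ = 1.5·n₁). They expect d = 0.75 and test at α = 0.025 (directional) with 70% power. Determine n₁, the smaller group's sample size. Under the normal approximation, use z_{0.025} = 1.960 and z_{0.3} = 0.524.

n₁ = 19

With allocation ratio k = n₂/n₁ = 1.5, Var(x̄₁−x̄₂) = σ²(1/n₁ + 1/(k·n₁)) = σ²·(k+1)/(k·n₁).
So n₁ = (1 + 1/k)·((z_{α} + z_β)/d)² = 1.667 × (2.484/0.75)².
n₁ = 1.667 × 10.97 = 18.3.
Round up: n₁ = 19, giving n₂ = ⌈1.5 × 19⌉ = ⌈28.5⌉ = 29.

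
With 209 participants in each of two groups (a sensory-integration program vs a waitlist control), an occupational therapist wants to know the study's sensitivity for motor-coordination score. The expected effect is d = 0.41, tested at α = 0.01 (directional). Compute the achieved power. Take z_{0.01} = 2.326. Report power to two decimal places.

power ≈ 0.97

For two equal groups, power = Φ(d·√(n/2) − z_{α}).
d·√(n/2) = 0.41 × √(209/2) = 0.41 × 10.223 = 4.191.
z_β = 4.191 − 2.326 = 1.865.
Power = Φ(1.865) = 0.969.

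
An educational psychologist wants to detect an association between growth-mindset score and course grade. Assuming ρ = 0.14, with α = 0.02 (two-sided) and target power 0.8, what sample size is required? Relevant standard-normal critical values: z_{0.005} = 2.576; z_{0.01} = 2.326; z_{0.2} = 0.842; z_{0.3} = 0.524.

n = 509

Fisher's z: C = ½·ln((1+r)/(1−r)) = ½·ln(1.3256) = 0.1409.
n = ((z_{α/2} + z_β)/C)² + 3.
(2.326 + 0.842) / 0.1409 = 3.168 / 0.1409 = 22.484.
n = 22.484² + 3 = 505.53 + 3 = 508.5.
Round up.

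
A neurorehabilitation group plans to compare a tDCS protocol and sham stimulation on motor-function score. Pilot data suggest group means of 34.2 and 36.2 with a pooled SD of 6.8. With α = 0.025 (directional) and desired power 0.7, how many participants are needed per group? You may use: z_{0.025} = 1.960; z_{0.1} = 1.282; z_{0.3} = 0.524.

Cohen's d = |M₁ − M₂| / SD_pooled = |34.2 − 36.2| / 6.8 = 2.0 / 6.8 = 0.294.
For two independent groups with equal n: n = 2·((z_{α} + z_β) / d)².
z_{α} + z_β = 1.960 + 0.524 = 2.484.
n = 2 × (2.484 / 0.294)² = 2 × 8.449² = 2 × 71.39 = 142.8.
Round up to the next whole participant.

n = 143 per group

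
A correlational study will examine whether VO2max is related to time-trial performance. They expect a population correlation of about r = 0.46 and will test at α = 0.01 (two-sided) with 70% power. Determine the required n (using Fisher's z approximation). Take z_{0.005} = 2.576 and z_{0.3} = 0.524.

Fisher's z: C = ½·ln((1+r)/(1−r)) = ½·ln(2.7037) = 0.4973.
n = ((z_{α/2} + z_β)/C)² + 3.
(2.576 + 0.524) / 0.4973 = 3.100 / 0.4973 = 6.234.
n = 6.234² + 3 = 38.86 + 3 = 41.9.
Round up.

n = 42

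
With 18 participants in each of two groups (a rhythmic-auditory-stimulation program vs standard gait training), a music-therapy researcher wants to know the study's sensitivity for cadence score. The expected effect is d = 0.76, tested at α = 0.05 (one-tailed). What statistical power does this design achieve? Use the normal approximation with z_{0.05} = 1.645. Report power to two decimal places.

power ≈ 0.74

For two equal groups, power = Φ(d·√(n/2) − z_{α}).
d·√(n/2) = 0.76 × √(18/2) = 0.76 × 3.000 = 2.280.
z_β = 2.280 − 1.645 = 0.635.
Power = Φ(0.635) = 0.737.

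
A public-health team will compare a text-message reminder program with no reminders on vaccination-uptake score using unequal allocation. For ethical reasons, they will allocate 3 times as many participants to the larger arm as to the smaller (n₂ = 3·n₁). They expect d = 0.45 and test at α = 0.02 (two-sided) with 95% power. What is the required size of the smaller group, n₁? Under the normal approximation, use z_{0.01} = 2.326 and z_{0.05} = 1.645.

n₁ = 104

With allocation ratio k = n₂/n₁ = 3, Var(x̄₁−x̄₂) = σ²(1/n₁ + 1/(k·n₁)) = σ²·(k+1)/(k·n₁).
So n₁ = (1 + 1/k)·((z_{α/2} + z_β)/d)² = 1.333 × (3.971/0.45)².
n₁ = 1.333 × 77.87 = 103.8.
Round up: n₁ = 104, giving n₂ = 3 × 104 = 312.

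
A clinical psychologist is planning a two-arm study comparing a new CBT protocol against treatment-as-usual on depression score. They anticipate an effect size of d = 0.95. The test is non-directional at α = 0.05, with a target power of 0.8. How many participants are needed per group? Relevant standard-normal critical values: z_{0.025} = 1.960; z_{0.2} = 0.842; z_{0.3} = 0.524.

For two independent groups with equal n: n = 2·((z_{α/2} + z_β) / d)².
z_{α/2} + z_β = 1.960 + 0.842 = 2.802.
n = 2 × (2.802 / 0.95)² = 2 × 2.949² = 2 × 8.70 = 17.4.
Round up to the next whole participant.

n = 18 per group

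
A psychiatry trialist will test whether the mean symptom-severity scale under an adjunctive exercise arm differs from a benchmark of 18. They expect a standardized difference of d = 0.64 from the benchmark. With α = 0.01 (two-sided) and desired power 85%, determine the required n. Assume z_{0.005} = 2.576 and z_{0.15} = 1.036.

For a one-sample test: n = ((z_{α/2} + z_β) / d)².
z_{α/2} + z_β = 2.576 + 1.036 = 3.612.
n = (3.612 / 0.64)² = 5.644² = 31.85.
Round up.

n = 32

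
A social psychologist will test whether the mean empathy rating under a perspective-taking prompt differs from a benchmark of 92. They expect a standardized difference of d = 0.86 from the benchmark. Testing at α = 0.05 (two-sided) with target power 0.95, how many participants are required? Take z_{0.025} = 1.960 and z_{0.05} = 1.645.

n = 18

For a one-sample test: n = ((z_{α/2} + z_β) / d)².
z_{α/2} + z_β = 1.960 + 1.645 = 3.605.
n = (3.605 / 0.86)² = 4.192² = 17.57.
Round up.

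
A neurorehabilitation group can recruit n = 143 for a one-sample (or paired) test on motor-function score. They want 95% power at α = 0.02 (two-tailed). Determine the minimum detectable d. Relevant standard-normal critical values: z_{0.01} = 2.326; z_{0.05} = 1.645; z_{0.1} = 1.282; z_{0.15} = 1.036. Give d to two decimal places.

For a single sample (or paired design) of n = 143: d_min = (z_{α/2} + z_β)/√n.
z-sum = 2.326 + 1.645 = 3.971.
d_min = 3.971 / √143 = 3.971 / 11.958 = 0.332.

d_min ≈ 0.33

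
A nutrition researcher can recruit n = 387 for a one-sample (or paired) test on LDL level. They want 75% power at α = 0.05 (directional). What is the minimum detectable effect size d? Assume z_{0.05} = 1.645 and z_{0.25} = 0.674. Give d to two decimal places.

d_min ≈ 0.12

For a single sample (or paired design) of n = 387: d_min = (z_{α} + z_β)/√n.
z-sum = 1.645 + 0.674 = 2.319.
d_min = 2.319 / √387 = 2.319 / 19.672 = 0.118.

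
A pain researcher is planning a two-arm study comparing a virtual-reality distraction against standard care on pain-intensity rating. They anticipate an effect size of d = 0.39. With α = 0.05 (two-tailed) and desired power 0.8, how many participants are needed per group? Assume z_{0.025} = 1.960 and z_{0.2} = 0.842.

For two independent groups with equal n: n = 2·((z_{α/2} + z_β) / d)².
z_{α/2} + z_β = 1.960 + 0.842 = 2.802.
n = 2 × (2.802 / 0.39)² = 2 × 7.185² = 2 × 51.62 = 103.2.
Round up to the next whole participant.

n = 104 per group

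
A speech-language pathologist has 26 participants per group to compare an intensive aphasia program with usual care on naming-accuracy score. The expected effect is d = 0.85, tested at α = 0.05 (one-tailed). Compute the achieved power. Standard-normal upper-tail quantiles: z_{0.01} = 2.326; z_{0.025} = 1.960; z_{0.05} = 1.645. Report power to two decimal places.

For two equal groups, power = Φ(d·√(n/2) − z_{α}).
d·√(n/2) = 0.85 × √(26/2) = 0.85 × 3.606 = 3.065.
z_β = 3.065 − 1.645 = 1.420.
Power = Φ(1.420) = 0.922.

power ≈ 0.92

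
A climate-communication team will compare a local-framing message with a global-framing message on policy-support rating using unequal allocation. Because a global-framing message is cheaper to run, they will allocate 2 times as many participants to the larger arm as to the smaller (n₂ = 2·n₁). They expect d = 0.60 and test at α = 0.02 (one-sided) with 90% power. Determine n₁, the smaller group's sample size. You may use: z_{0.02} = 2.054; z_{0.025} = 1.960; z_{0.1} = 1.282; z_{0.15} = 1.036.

n₁ = 47

With allocation ratio k = n₂/n₁ = 2, Var(x̄₁−x̄₂) = σ²(1/n₁ + 1/(k·n₁)) = σ²·(k+1)/(k·n₁).
So n₁ = (1 + 1/k)·((z_{α} + z_β)/d)² = 1.500 × (3.336/0.60)².
n₁ = 1.500 × 30.91 = 46.4.
Round up: n₁ = 47, giving n₂ = 2 × 47 = 94.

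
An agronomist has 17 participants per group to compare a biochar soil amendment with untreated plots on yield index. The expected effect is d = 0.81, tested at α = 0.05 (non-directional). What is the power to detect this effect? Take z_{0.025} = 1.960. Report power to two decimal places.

For two equal groups, power = Φ(d·√(n/2) − z_{α/2}).
d·√(n/2) = 0.81 × √(17/2) = 0.81 × 2.915 = 2.362.
z_β = 2.362 − 1.960 = 0.402.
Power = Φ(0.402) = 0.656.

power ≈ 0.66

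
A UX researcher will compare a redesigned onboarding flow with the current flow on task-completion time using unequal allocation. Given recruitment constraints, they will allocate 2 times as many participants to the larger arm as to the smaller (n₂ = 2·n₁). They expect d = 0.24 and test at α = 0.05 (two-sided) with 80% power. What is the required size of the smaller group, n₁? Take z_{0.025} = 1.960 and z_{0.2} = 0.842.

n₁ = 205

With allocation ratio k = n₂/n₁ = 2, Var(x̄₁−x̄₂) = σ²(1/n₁ + 1/(k·n₁)) = σ²·(k+1)/(k·n₁).
So n₁ = (1 + 1/k)·((z_{α/2} + z_β)/d)² = 1.500 × (2.802/0.24)².
n₁ = 1.500 × 136.31 = 204.5.
Round up: n₁ = 205, giving n₂ = 2 × 205 = 410.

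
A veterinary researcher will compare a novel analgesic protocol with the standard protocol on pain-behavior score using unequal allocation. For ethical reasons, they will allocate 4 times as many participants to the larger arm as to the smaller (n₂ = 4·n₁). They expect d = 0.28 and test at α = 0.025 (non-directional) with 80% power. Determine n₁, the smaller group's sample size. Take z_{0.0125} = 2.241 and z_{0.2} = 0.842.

With allocation ratio k = n₂/n₁ = 4, Var(x̄₁−x̄₂) = σ²(1/n₁ + 1/(k·n₁)) = σ²·(k+1)/(k·n₁).
So n₁ = (1 + 1/k)·((z_{α/2} + z_β)/d)² = 1.250 × (3.083/0.28)².
n₁ = 1.250 × 121.24 = 151.5.
Round up: n₁ = 152, giving n₂ = 4 × 152 = 608.

n₁ = 152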